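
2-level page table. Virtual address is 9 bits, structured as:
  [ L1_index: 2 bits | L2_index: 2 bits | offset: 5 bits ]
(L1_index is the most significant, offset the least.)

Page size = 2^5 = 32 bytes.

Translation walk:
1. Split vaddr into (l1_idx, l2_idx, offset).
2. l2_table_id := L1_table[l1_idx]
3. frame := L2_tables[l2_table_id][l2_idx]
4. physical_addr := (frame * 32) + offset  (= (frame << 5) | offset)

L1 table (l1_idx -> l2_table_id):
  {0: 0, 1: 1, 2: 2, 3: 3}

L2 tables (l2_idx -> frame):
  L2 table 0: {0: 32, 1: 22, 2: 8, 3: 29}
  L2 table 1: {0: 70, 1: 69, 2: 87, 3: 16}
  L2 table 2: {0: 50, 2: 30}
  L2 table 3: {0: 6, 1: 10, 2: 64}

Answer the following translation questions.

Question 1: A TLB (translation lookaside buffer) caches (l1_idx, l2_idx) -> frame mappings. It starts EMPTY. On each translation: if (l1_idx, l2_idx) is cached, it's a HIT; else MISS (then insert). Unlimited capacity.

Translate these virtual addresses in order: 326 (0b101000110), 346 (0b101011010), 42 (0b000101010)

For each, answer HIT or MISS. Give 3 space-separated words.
Answer: MISS HIT MISS

Derivation:
vaddr=326: (2,2) not in TLB -> MISS, insert
vaddr=346: (2,2) in TLB -> HIT
vaddr=42: (0,1) not in TLB -> MISS, insert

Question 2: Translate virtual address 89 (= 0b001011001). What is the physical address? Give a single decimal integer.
vaddr = 89 = 0b001011001
Split: l1_idx=0, l2_idx=2, offset=25
L1[0] = 0
L2[0][2] = 8
paddr = 8 * 32 + 25 = 281

Answer: 281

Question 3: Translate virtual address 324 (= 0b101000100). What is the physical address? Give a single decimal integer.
Answer: 964

Derivation:
vaddr = 324 = 0b101000100
Split: l1_idx=2, l2_idx=2, offset=4
L1[2] = 2
L2[2][2] = 30
paddr = 30 * 32 + 4 = 964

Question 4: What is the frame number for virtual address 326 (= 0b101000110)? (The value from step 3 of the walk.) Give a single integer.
Answer: 30

Derivation:
vaddr = 326: l1_idx=2, l2_idx=2
L1[2] = 2; L2[2][2] = 30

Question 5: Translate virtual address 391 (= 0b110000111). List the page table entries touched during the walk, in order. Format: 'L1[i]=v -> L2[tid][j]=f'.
Answer: L1[3]=3 -> L2[3][0]=6

Derivation:
vaddr = 391 = 0b110000111
Split: l1_idx=3, l2_idx=0, offset=7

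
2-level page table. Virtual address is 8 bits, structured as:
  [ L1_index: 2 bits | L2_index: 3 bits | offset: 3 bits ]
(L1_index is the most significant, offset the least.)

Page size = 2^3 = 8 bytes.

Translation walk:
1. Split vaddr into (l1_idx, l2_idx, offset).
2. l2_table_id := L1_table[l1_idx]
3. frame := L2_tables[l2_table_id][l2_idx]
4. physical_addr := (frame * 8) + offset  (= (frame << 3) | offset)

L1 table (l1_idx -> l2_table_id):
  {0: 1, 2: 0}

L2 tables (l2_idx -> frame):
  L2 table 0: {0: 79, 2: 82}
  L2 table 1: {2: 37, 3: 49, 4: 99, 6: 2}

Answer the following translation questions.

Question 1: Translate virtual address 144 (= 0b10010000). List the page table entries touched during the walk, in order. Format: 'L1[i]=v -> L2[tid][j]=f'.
Answer: L1[2]=0 -> L2[0][2]=82

Derivation:
vaddr = 144 = 0b10010000
Split: l1_idx=2, l2_idx=2, offset=0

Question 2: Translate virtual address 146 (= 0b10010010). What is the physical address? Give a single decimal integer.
Answer: 658

Derivation:
vaddr = 146 = 0b10010010
Split: l1_idx=2, l2_idx=2, offset=2
L1[2] = 0
L2[0][2] = 82
paddr = 82 * 8 + 2 = 658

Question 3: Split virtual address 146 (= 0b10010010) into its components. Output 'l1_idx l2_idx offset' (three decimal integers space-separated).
vaddr = 146 = 0b10010010
  top 2 bits -> l1_idx = 2
  next 3 bits -> l2_idx = 2
  bottom 3 bits -> offset = 2

Answer: 2 2 2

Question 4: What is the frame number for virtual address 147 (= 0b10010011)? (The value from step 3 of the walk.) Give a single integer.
vaddr = 147: l1_idx=2, l2_idx=2
L1[2] = 0; L2[0][2] = 82

Answer: 82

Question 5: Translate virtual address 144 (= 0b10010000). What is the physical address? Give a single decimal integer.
vaddr = 144 = 0b10010000
Split: l1_idx=2, l2_idx=2, offset=0
L1[2] = 0
L2[0][2] = 82
paddr = 82 * 8 + 0 = 656

Answer: 656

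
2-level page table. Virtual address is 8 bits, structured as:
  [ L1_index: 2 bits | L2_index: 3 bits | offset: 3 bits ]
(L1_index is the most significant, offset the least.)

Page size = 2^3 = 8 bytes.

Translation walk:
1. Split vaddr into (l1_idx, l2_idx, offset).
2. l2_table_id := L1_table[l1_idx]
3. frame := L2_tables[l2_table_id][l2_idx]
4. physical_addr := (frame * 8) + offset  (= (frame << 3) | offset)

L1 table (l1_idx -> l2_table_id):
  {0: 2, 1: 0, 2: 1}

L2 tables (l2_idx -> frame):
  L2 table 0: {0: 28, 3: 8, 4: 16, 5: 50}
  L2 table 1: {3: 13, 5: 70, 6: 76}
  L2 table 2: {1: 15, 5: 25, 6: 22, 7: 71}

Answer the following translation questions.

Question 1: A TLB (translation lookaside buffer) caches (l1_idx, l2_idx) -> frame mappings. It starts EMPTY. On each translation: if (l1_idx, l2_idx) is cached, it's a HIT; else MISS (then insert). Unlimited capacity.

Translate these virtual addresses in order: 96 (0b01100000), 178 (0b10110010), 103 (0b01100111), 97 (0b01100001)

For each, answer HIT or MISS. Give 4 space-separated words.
Answer: MISS MISS HIT HIT

Derivation:
vaddr=96: (1,4) not in TLB -> MISS, insert
vaddr=178: (2,6) not in TLB -> MISS, insert
vaddr=103: (1,4) in TLB -> HIT
vaddr=97: (1,4) in TLB -> HIT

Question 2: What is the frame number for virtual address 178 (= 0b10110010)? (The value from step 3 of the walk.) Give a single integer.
vaddr = 178: l1_idx=2, l2_idx=6
L1[2] = 1; L2[1][6] = 76

Answer: 76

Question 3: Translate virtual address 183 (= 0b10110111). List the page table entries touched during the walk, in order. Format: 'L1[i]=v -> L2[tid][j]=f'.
Answer: L1[2]=1 -> L2[1][6]=76

Derivation:
vaddr = 183 = 0b10110111
Split: l1_idx=2, l2_idx=6, offset=7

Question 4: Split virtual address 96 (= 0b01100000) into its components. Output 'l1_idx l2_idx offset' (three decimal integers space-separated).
Answer: 1 4 0

Derivation:
vaddr = 96 = 0b01100000
  top 2 bits -> l1_idx = 1
  next 3 bits -> l2_idx = 4
  bottom 3 bits -> offset = 0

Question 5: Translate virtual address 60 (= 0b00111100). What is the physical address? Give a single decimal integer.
Answer: 572

Derivation:
vaddr = 60 = 0b00111100
Split: l1_idx=0, l2_idx=7, offset=4
L1[0] = 2
L2[2][7] = 71
paddr = 71 * 8 + 4 = 572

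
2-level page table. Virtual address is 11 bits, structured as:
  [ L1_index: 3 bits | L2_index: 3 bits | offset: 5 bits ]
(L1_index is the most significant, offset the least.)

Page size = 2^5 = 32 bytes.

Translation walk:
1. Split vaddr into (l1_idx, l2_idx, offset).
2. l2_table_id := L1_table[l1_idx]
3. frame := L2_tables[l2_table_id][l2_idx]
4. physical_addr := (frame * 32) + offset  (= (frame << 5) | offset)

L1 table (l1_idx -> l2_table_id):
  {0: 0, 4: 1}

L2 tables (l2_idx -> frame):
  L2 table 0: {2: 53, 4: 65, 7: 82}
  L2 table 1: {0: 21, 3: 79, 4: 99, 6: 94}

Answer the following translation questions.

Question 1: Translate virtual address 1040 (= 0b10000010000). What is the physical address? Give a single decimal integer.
Answer: 688

Derivation:
vaddr = 1040 = 0b10000010000
Split: l1_idx=4, l2_idx=0, offset=16
L1[4] = 1
L2[1][0] = 21
paddr = 21 * 32 + 16 = 688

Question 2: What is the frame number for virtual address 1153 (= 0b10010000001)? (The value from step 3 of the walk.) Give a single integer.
vaddr = 1153: l1_idx=4, l2_idx=4
L1[4] = 1; L2[1][4] = 99

Answer: 99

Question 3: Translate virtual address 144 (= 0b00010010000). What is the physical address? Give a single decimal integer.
vaddr = 144 = 0b00010010000
Split: l1_idx=0, l2_idx=4, offset=16
L1[0] = 0
L2[0][4] = 65
paddr = 65 * 32 + 16 = 2096

Answer: 2096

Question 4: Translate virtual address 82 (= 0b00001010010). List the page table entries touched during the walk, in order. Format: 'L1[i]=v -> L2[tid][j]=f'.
Answer: L1[0]=0 -> L2[0][2]=53

Derivation:
vaddr = 82 = 0b00001010010
Split: l1_idx=0, l2_idx=2, offset=18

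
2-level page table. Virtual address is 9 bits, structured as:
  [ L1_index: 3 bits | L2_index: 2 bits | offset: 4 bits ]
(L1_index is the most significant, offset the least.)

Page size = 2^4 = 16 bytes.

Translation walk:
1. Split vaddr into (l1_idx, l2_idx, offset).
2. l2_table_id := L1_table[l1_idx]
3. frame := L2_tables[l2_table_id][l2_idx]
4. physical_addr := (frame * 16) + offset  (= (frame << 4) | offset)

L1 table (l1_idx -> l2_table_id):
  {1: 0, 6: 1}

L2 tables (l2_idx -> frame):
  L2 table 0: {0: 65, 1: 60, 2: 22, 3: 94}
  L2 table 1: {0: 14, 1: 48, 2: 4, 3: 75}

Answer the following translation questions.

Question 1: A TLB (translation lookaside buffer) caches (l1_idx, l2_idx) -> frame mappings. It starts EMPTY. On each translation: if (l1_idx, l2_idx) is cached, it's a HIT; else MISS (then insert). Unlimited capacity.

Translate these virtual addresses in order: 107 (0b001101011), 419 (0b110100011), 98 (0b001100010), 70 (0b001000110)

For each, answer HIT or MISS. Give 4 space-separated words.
Answer: MISS MISS HIT MISS

Derivation:
vaddr=107: (1,2) not in TLB -> MISS, insert
vaddr=419: (6,2) not in TLB -> MISS, insert
vaddr=98: (1,2) in TLB -> HIT
vaddr=70: (1,0) not in TLB -> MISS, insert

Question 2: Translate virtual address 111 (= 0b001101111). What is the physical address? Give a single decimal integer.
Answer: 367

Derivation:
vaddr = 111 = 0b001101111
Split: l1_idx=1, l2_idx=2, offset=15
L1[1] = 0
L2[0][2] = 22
paddr = 22 * 16 + 15 = 367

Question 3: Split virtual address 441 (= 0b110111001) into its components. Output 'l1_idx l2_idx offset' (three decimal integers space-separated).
vaddr = 441 = 0b110111001
  top 3 bits -> l1_idx = 6
  next 2 bits -> l2_idx = 3
  bottom 4 bits -> offset = 9

Answer: 6 3 9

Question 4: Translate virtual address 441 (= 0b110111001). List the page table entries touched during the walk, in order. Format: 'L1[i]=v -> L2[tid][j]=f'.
vaddr = 441 = 0b110111001
Split: l1_idx=6, l2_idx=3, offset=9

Answer: L1[6]=1 -> L2[1][3]=75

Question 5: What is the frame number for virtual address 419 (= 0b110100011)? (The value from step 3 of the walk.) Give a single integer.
Answer: 4

Derivation:
vaddr = 419: l1_idx=6, l2_idx=2
L1[6] = 1; L2[1][2] = 4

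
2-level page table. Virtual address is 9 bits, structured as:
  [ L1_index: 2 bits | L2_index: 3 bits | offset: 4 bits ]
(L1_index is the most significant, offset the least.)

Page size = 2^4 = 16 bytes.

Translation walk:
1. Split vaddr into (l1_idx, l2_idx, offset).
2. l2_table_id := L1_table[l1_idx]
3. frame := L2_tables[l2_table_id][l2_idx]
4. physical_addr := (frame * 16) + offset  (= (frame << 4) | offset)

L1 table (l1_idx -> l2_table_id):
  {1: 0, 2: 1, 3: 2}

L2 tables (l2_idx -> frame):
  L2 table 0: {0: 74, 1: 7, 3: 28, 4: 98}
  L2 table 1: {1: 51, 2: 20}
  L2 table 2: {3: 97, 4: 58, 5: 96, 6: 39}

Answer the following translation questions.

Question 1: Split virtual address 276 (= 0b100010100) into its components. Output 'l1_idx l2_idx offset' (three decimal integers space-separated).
Answer: 2 1 4

Derivation:
vaddr = 276 = 0b100010100
  top 2 bits -> l1_idx = 2
  next 3 bits -> l2_idx = 1
  bottom 4 bits -> offset = 4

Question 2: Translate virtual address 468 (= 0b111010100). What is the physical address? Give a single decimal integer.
vaddr = 468 = 0b111010100
Split: l1_idx=3, l2_idx=5, offset=4
L1[3] = 2
L2[2][5] = 96
paddr = 96 * 16 + 4 = 1540

Answer: 1540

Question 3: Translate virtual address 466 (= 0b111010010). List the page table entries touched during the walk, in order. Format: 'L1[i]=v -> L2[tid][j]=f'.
vaddr = 466 = 0b111010010
Split: l1_idx=3, l2_idx=5, offset=2

Answer: L1[3]=2 -> L2[2][5]=96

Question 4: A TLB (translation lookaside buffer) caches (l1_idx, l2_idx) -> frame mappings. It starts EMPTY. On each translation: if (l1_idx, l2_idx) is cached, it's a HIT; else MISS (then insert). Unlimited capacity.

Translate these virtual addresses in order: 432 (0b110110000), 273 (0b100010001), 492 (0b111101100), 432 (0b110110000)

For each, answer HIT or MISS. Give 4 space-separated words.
vaddr=432: (3,3) not in TLB -> MISS, insert
vaddr=273: (2,1) not in TLB -> MISS, insert
vaddr=492: (3,6) not in TLB -> MISS, insert
vaddr=432: (3,3) in TLB -> HIT

Answer: MISS MISS MISS HIT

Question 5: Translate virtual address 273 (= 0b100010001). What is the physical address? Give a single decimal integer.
Answer: 817

Derivation:
vaddr = 273 = 0b100010001
Split: l1_idx=2, l2_idx=1, offset=1
L1[2] = 1
L2[1][1] = 51
paddr = 51 * 16 + 1 = 817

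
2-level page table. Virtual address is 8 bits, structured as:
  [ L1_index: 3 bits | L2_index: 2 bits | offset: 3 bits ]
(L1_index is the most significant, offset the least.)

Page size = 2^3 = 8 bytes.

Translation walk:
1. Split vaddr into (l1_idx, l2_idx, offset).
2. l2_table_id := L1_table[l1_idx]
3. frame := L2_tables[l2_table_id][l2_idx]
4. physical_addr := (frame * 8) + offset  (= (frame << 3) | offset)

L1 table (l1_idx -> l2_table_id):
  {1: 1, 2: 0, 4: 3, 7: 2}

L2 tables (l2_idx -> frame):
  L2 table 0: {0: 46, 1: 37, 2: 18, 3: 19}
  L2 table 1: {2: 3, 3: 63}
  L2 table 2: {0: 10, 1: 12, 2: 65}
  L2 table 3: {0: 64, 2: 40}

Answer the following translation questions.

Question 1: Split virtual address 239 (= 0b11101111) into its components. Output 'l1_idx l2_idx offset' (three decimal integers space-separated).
Answer: 7 1 7

Derivation:
vaddr = 239 = 0b11101111
  top 3 bits -> l1_idx = 7
  next 2 bits -> l2_idx = 1
  bottom 3 bits -> offset = 7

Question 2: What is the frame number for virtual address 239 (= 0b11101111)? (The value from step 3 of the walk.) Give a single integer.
Answer: 12

Derivation:
vaddr = 239: l1_idx=7, l2_idx=1
L1[7] = 2; L2[2][1] = 12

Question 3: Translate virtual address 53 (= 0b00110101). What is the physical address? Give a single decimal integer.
Answer: 29

Derivation:
vaddr = 53 = 0b00110101
Split: l1_idx=1, l2_idx=2, offset=5
L1[1] = 1
L2[1][2] = 3
paddr = 3 * 8 + 5 = 29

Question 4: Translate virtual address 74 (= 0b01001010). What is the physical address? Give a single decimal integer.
Answer: 298

Derivation:
vaddr = 74 = 0b01001010
Split: l1_idx=2, l2_idx=1, offset=2
L1[2] = 0
L2[0][1] = 37
paddr = 37 * 8 + 2 = 298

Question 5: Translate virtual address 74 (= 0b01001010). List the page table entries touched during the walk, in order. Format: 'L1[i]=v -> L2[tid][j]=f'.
vaddr = 74 = 0b01001010
Split: l1_idx=2, l2_idx=1, offset=2

Answer: L1[2]=0 -> L2[0][1]=37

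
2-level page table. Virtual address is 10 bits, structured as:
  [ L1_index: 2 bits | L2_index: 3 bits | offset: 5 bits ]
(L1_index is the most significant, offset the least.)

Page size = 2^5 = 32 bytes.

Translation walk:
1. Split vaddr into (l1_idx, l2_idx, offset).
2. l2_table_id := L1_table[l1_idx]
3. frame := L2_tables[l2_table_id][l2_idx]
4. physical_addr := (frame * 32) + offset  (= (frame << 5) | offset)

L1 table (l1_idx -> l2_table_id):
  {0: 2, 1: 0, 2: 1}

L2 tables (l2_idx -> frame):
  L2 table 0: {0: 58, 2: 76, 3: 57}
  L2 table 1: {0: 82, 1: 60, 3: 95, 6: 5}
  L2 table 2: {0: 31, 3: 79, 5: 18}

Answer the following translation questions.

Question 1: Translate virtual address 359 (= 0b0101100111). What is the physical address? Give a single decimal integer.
vaddr = 359 = 0b0101100111
Split: l1_idx=1, l2_idx=3, offset=7
L1[1] = 0
L2[0][3] = 57
paddr = 57 * 32 + 7 = 1831

Answer: 1831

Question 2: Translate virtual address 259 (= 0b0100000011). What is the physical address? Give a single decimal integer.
vaddr = 259 = 0b0100000011
Split: l1_idx=1, l2_idx=0, offset=3
L1[1] = 0
L2[0][0] = 58
paddr = 58 * 32 + 3 = 1859

Answer: 1859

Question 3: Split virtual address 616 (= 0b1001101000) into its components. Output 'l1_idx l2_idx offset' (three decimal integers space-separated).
vaddr = 616 = 0b1001101000
  top 2 bits -> l1_idx = 2
  next 3 bits -> l2_idx = 3
  bottom 5 bits -> offset = 8

Answer: 2 3 8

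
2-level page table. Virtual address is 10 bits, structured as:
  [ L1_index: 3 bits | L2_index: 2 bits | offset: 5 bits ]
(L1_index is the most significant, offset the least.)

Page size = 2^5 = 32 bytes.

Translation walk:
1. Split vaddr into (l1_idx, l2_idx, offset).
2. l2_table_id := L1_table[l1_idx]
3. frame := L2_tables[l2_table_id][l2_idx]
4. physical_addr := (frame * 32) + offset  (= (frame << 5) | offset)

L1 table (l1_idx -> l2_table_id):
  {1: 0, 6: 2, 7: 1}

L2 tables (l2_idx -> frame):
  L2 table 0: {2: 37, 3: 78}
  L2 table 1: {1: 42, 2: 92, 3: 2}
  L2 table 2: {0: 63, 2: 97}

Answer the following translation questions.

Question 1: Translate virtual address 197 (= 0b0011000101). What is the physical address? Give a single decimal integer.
Answer: 1189

Derivation:
vaddr = 197 = 0b0011000101
Split: l1_idx=1, l2_idx=2, offset=5
L1[1] = 0
L2[0][2] = 37
paddr = 37 * 32 + 5 = 1189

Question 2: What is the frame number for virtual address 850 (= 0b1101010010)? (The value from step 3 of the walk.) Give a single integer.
vaddr = 850: l1_idx=6, l2_idx=2
L1[6] = 2; L2[2][2] = 97

Answer: 97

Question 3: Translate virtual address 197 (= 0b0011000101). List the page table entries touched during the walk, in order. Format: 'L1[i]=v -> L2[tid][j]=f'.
Answer: L1[1]=0 -> L2[0][2]=37

Derivation:
vaddr = 197 = 0b0011000101
Split: l1_idx=1, l2_idx=2, offset=5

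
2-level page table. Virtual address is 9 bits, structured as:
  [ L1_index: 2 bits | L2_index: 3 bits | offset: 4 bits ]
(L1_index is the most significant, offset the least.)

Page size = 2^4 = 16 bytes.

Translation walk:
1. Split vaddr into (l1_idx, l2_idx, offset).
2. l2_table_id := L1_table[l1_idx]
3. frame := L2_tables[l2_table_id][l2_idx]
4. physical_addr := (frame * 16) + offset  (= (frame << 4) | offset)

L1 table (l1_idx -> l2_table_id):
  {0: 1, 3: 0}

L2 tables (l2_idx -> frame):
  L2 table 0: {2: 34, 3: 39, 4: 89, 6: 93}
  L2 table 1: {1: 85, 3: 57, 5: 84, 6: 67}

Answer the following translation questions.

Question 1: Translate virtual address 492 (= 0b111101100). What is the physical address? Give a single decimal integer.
vaddr = 492 = 0b111101100
Split: l1_idx=3, l2_idx=6, offset=12
L1[3] = 0
L2[0][6] = 93
paddr = 93 * 16 + 12 = 1500

Answer: 1500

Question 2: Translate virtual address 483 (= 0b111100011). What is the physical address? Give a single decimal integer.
vaddr = 483 = 0b111100011
Split: l1_idx=3, l2_idx=6, offset=3
L1[3] = 0
L2[0][6] = 93
paddr = 93 * 16 + 3 = 1491

Answer: 1491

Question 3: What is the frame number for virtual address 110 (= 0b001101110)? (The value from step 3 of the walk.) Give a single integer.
Answer: 67

Derivation:
vaddr = 110: l1_idx=0, l2_idx=6
L1[0] = 1; L2[1][6] = 67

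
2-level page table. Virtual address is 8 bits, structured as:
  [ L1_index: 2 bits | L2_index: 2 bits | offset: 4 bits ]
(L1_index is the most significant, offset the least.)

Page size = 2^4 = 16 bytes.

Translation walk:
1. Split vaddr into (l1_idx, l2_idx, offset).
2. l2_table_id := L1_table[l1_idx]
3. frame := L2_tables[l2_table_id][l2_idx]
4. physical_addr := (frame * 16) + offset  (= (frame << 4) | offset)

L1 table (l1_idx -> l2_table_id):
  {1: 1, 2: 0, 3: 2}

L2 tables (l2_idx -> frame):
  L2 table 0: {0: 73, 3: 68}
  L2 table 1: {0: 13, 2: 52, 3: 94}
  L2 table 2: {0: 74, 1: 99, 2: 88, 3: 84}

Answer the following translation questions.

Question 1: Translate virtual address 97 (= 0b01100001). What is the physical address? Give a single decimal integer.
Answer: 833

Derivation:
vaddr = 97 = 0b01100001
Split: l1_idx=1, l2_idx=2, offset=1
L1[1] = 1
L2[1][2] = 52
paddr = 52 * 16 + 1 = 833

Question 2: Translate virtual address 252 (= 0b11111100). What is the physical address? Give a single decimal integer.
Answer: 1356

Derivation:
vaddr = 252 = 0b11111100
Split: l1_idx=3, l2_idx=3, offset=12
L1[3] = 2
L2[2][3] = 84
paddr = 84 * 16 + 12 = 1356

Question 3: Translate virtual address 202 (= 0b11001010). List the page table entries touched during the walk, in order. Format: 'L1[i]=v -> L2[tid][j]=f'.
vaddr = 202 = 0b11001010
Split: l1_idx=3, l2_idx=0, offset=10

Answer: L1[3]=2 -> L2[2][0]=74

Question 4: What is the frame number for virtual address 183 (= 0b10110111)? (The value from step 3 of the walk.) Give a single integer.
vaddr = 183: l1_idx=2, l2_idx=3
L1[2] = 0; L2[0][3] = 68

Answer: 68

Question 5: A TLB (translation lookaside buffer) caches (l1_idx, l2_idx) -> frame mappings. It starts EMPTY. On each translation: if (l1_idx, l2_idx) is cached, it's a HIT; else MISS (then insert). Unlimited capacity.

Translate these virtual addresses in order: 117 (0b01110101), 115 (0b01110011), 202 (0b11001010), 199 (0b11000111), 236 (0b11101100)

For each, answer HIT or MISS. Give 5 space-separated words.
Answer: MISS HIT MISS HIT MISS

Derivation:
vaddr=117: (1,3) not in TLB -> MISS, insert
vaddr=115: (1,3) in TLB -> HIT
vaddr=202: (3,0) not in TLB -> MISS, insert
vaddr=199: (3,0) in TLB -> HIT
vaddr=236: (3,2) not in TLB -> MISS, insert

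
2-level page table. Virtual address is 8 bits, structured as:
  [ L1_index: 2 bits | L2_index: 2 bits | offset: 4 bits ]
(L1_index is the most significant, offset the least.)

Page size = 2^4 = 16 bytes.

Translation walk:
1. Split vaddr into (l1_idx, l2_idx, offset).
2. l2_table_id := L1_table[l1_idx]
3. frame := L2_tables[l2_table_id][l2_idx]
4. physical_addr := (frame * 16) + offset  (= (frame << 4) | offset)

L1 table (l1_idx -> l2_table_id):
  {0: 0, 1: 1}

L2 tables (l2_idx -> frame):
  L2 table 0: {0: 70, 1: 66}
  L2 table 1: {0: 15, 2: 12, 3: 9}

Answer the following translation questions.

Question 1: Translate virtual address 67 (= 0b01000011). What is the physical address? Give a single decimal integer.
Answer: 243

Derivation:
vaddr = 67 = 0b01000011
Split: l1_idx=1, l2_idx=0, offset=3
L1[1] = 1
L2[1][0] = 15
paddr = 15 * 16 + 3 = 243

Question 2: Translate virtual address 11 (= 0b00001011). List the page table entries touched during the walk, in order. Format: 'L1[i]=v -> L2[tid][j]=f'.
vaddr = 11 = 0b00001011
Split: l1_idx=0, l2_idx=0, offset=11

Answer: L1[0]=0 -> L2[0][0]=70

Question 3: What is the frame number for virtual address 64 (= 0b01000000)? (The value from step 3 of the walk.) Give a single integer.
Answer: 15

Derivation:
vaddr = 64: l1_idx=1, l2_idx=0
L1[1] = 1; L2[1][0] = 15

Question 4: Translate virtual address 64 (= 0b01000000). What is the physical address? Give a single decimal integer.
vaddr = 64 = 0b01000000
Split: l1_idx=1, l2_idx=0, offset=0
L1[1] = 1
L2[1][0] = 15
paddr = 15 * 16 + 0 = 240

Answer: 240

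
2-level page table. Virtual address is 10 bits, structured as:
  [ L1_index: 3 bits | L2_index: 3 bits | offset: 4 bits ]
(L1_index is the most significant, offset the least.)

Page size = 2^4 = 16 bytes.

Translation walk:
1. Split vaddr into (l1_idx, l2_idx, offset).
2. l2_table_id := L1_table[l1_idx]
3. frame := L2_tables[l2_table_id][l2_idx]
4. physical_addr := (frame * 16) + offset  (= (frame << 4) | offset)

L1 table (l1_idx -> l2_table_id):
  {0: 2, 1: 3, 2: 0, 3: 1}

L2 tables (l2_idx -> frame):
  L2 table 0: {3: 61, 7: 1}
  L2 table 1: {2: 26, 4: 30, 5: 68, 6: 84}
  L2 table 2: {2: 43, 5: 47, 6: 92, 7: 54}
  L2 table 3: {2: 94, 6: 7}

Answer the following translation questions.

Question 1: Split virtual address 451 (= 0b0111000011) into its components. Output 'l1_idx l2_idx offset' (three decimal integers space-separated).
vaddr = 451 = 0b0111000011
  top 3 bits -> l1_idx = 3
  next 3 bits -> l2_idx = 4
  bottom 4 bits -> offset = 3

Answer: 3 4 3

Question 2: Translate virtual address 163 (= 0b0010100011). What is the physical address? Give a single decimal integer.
Answer: 1507

Derivation:
vaddr = 163 = 0b0010100011
Split: l1_idx=1, l2_idx=2, offset=3
L1[1] = 3
L2[3][2] = 94
paddr = 94 * 16 + 3 = 1507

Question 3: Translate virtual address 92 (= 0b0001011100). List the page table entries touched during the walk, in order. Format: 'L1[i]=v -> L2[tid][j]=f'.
Answer: L1[0]=2 -> L2[2][5]=47

Derivation:
vaddr = 92 = 0b0001011100
Split: l1_idx=0, l2_idx=5, offset=12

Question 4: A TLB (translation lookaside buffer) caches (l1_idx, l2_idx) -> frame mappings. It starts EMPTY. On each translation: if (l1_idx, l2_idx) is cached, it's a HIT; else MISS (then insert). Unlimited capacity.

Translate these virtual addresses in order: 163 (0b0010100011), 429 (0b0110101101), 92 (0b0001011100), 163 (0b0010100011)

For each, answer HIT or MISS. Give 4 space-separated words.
Answer: MISS MISS MISS HIT

Derivation:
vaddr=163: (1,2) not in TLB -> MISS, insert
vaddr=429: (3,2) not in TLB -> MISS, insert
vaddr=92: (0,5) not in TLB -> MISS, insert
vaddr=163: (1,2) in TLB -> HIT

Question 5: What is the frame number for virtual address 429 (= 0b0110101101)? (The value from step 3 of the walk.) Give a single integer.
Answer: 26

Derivation:
vaddr = 429: l1_idx=3, l2_idx=2
L1[3] = 1; L2[1][2] = 26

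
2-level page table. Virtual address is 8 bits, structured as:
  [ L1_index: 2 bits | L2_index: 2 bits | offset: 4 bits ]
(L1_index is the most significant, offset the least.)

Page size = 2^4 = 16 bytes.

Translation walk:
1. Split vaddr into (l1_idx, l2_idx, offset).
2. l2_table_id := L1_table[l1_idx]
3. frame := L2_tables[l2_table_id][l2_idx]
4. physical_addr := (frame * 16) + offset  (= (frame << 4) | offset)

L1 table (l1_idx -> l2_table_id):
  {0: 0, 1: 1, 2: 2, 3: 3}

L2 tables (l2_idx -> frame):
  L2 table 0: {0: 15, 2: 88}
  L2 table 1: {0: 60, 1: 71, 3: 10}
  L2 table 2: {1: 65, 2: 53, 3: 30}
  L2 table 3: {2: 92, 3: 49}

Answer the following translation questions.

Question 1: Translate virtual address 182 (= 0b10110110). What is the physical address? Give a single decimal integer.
vaddr = 182 = 0b10110110
Split: l1_idx=2, l2_idx=3, offset=6
L1[2] = 2
L2[2][3] = 30
paddr = 30 * 16 + 6 = 486

Answer: 486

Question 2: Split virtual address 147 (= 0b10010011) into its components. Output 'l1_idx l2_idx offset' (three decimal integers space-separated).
vaddr = 147 = 0b10010011
  top 2 bits -> l1_idx = 2
  next 2 bits -> l2_idx = 1
  bottom 4 bits -> offset = 3

Answer: 2 1 3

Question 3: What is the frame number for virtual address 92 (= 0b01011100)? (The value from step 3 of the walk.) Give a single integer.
vaddr = 92: l1_idx=1, l2_idx=1
L1[1] = 1; L2[1][1] = 71

Answer: 71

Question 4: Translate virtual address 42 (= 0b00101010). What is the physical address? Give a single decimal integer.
vaddr = 42 = 0b00101010
Split: l1_idx=0, l2_idx=2, offset=10
L1[0] = 0
L2[0][2] = 88
paddr = 88 * 16 + 10 = 1418

Answer: 1418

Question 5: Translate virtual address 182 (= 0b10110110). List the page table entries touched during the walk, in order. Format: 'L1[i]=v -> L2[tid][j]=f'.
Answer: L1[2]=2 -> L2[2][3]=30

Derivation:
vaddr = 182 = 0b10110110
Split: l1_idx=2, l2_idx=3, offset=6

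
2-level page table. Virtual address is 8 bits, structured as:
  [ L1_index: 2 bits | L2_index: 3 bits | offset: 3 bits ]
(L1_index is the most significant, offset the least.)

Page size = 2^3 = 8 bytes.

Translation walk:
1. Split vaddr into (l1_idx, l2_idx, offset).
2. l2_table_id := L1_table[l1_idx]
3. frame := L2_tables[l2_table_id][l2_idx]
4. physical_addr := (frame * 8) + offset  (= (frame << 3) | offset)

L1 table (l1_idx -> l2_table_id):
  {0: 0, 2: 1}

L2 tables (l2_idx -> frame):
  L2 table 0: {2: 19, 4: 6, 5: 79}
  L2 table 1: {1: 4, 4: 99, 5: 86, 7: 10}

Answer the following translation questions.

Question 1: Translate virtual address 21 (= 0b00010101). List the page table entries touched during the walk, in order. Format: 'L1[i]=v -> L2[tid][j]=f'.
Answer: L1[0]=0 -> L2[0][2]=19

Derivation:
vaddr = 21 = 0b00010101
Split: l1_idx=0, l2_idx=2, offset=5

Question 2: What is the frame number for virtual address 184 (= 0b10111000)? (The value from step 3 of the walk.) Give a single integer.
vaddr = 184: l1_idx=2, l2_idx=7
L1[2] = 1; L2[1][7] = 10

Answer: 10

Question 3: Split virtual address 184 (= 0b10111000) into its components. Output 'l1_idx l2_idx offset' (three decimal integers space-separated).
vaddr = 184 = 0b10111000
  top 2 bits -> l1_idx = 2
  next 3 bits -> l2_idx = 7
  bottom 3 bits -> offset = 0

Answer: 2 7 0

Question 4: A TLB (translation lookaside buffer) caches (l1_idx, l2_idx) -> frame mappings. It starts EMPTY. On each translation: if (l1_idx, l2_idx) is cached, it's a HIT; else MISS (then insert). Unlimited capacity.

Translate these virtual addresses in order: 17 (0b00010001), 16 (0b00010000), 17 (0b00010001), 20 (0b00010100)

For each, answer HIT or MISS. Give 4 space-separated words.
vaddr=17: (0,2) not in TLB -> MISS, insert
vaddr=16: (0,2) in TLB -> HIT
vaddr=17: (0,2) in TLB -> HIT
vaddr=20: (0,2) in TLB -> HIT

Answer: MISS HIT HIT HIT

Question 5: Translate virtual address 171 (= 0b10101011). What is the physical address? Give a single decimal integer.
vaddr = 171 = 0b10101011
Split: l1_idx=2, l2_idx=5, offset=3
L1[2] = 1
L2[1][5] = 86
paddr = 86 * 8 + 3 = 691

Answer: 691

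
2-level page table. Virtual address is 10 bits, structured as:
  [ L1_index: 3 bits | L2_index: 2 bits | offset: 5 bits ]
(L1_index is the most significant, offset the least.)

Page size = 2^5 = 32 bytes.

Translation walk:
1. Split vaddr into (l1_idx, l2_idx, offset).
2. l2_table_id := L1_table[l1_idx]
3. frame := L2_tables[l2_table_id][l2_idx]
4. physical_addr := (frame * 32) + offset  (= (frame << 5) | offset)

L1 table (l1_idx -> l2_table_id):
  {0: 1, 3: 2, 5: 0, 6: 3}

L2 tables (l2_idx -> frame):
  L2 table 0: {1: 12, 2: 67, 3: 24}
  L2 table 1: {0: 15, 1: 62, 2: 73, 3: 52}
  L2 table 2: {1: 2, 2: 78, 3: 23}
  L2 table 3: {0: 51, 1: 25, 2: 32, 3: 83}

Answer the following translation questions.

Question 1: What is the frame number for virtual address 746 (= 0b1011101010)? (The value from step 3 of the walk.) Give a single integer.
Answer: 24

Derivation:
vaddr = 746: l1_idx=5, l2_idx=3
L1[5] = 0; L2[0][3] = 24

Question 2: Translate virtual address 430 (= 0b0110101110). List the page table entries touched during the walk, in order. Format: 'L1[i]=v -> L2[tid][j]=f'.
Answer: L1[3]=2 -> L2[2][1]=2

Derivation:
vaddr = 430 = 0b0110101110
Split: l1_idx=3, l2_idx=1, offset=14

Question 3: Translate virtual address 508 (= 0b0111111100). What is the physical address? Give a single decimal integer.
Answer: 764

Derivation:
vaddr = 508 = 0b0111111100
Split: l1_idx=3, l2_idx=3, offset=28
L1[3] = 2
L2[2][3] = 23
paddr = 23 * 32 + 28 = 764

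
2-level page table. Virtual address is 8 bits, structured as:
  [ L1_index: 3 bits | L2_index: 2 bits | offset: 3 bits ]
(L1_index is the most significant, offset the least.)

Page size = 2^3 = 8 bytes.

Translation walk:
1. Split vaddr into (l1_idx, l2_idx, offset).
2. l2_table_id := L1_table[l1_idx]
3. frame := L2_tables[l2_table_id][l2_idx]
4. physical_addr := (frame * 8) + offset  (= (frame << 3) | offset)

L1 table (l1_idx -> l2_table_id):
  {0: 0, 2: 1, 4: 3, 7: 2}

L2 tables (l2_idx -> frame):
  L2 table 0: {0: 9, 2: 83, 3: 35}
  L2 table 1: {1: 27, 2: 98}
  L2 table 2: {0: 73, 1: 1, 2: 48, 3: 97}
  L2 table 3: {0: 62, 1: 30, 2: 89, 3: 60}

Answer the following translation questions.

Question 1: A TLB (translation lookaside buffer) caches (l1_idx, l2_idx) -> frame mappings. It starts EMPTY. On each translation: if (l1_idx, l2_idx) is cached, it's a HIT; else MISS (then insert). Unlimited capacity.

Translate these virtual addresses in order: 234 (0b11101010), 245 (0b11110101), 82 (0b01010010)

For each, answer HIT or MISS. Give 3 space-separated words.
vaddr=234: (7,1) not in TLB -> MISS, insert
vaddr=245: (7,2) not in TLB -> MISS, insert
vaddr=82: (2,2) not in TLB -> MISS, insert

Answer: MISS MISS MISS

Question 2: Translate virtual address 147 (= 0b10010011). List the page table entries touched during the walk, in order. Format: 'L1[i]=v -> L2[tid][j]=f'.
Answer: L1[4]=3 -> L2[3][2]=89

Derivation:
vaddr = 147 = 0b10010011
Split: l1_idx=4, l2_idx=2, offset=3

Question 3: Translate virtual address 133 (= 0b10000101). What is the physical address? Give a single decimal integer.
Answer: 501

Derivation:
vaddr = 133 = 0b10000101
Split: l1_idx=4, l2_idx=0, offset=5
L1[4] = 3
L2[3][0] = 62
paddr = 62 * 8 + 5 = 501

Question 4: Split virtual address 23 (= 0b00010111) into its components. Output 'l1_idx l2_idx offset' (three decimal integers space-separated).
Answer: 0 2 7

Derivation:
vaddr = 23 = 0b00010111
  top 3 bits -> l1_idx = 0
  next 2 bits -> l2_idx = 2
  bottom 3 bits -> offset = 7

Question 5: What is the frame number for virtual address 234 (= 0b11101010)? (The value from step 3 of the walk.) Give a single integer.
vaddr = 234: l1_idx=7, l2_idx=1
L1[7] = 2; L2[2][1] = 1

Answer: 1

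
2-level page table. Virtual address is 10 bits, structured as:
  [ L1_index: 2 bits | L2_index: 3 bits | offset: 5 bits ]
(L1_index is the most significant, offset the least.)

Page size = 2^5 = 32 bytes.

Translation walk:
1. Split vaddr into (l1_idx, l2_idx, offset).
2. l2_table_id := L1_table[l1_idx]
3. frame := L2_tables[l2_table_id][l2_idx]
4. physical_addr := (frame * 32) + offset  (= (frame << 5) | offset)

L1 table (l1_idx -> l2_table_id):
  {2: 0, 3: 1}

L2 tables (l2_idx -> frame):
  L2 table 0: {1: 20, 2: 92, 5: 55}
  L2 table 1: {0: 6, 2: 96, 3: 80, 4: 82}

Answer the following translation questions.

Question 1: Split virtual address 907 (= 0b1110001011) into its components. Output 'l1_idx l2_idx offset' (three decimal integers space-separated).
vaddr = 907 = 0b1110001011
  top 2 bits -> l1_idx = 3
  next 3 bits -> l2_idx = 4
  bottom 5 bits -> offset = 11

Answer: 3 4 11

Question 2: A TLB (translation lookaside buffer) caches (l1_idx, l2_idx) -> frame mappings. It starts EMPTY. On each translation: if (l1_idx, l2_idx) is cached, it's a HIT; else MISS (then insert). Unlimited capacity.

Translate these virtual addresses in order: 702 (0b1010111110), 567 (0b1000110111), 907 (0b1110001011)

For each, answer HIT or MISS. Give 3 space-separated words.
Answer: MISS MISS MISS

Derivation:
vaddr=702: (2,5) not in TLB -> MISS, insert
vaddr=567: (2,1) not in TLB -> MISS, insert
vaddr=907: (3,4) not in TLB -> MISS, insert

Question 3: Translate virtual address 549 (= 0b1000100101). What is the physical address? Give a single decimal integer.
vaddr = 549 = 0b1000100101
Split: l1_idx=2, l2_idx=1, offset=5
L1[2] = 0
L2[0][1] = 20
paddr = 20 * 32 + 5 = 645

Answer: 645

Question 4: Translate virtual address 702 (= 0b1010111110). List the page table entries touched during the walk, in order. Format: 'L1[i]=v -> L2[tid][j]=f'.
vaddr = 702 = 0b1010111110
Split: l1_idx=2, l2_idx=5, offset=30

Answer: L1[2]=0 -> L2[0][5]=55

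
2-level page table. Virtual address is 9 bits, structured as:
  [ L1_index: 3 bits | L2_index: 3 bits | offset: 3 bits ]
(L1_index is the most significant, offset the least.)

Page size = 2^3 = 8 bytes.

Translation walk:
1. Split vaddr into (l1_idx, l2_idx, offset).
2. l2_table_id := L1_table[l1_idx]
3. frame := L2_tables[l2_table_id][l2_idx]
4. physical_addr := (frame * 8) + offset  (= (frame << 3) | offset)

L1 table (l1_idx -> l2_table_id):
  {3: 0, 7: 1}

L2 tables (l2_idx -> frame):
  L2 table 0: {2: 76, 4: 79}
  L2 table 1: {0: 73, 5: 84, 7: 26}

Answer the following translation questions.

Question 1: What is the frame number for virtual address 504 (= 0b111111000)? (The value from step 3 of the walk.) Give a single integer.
Answer: 26

Derivation:
vaddr = 504: l1_idx=7, l2_idx=7
L1[7] = 1; L2[1][7] = 26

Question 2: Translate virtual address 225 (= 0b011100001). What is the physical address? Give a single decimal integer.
Answer: 633

Derivation:
vaddr = 225 = 0b011100001
Split: l1_idx=3, l2_idx=4, offset=1
L1[3] = 0
L2[0][4] = 79
paddr = 79 * 8 + 1 = 633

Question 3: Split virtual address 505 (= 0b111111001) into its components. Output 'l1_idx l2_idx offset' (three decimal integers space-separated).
vaddr = 505 = 0b111111001
  top 3 bits -> l1_idx = 7
  next 3 bits -> l2_idx = 7
  bottom 3 bits -> offset = 1

Answer: 7 7 1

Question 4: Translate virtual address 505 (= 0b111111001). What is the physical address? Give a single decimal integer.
vaddr = 505 = 0b111111001
Split: l1_idx=7, l2_idx=7, offset=1
L1[7] = 1
L2[1][7] = 26
paddr = 26 * 8 + 1 = 209

Answer: 209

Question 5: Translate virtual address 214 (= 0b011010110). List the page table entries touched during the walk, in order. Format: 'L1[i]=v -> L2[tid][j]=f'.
vaddr = 214 = 0b011010110
Split: l1_idx=3, l2_idx=2, offset=6

Answer: L1[3]=0 -> L2[0][2]=76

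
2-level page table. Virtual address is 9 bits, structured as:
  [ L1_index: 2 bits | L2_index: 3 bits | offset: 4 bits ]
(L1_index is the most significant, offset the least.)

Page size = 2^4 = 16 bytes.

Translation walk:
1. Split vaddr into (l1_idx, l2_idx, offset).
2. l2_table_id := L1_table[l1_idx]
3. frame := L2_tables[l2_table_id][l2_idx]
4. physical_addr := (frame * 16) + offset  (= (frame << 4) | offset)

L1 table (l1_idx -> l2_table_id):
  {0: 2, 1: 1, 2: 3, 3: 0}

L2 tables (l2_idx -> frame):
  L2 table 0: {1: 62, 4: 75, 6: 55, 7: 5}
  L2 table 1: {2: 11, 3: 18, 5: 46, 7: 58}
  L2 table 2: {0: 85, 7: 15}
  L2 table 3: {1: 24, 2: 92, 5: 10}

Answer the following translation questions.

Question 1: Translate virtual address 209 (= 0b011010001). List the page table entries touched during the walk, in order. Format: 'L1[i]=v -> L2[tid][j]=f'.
vaddr = 209 = 0b011010001
Split: l1_idx=1, l2_idx=5, offset=1

Answer: L1[1]=1 -> L2[1][5]=46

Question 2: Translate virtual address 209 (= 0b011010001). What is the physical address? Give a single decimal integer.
Answer: 737

Derivation:
vaddr = 209 = 0b011010001
Split: l1_idx=1, l2_idx=5, offset=1
L1[1] = 1
L2[1][5] = 46
paddr = 46 * 16 + 1 = 737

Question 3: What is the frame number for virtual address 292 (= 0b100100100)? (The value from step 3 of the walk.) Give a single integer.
Answer: 92

Derivation:
vaddr = 292: l1_idx=2, l2_idx=2
L1[2] = 3; L2[3][2] = 92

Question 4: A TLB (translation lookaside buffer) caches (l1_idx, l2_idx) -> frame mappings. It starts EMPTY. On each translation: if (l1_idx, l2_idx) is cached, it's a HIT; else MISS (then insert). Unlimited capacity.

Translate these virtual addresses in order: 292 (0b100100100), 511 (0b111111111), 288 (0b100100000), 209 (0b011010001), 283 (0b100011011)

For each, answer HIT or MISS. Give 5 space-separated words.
vaddr=292: (2,2) not in TLB -> MISS, insert
vaddr=511: (3,7) not in TLB -> MISS, insert
vaddr=288: (2,2) in TLB -> HIT
vaddr=209: (1,5) not in TLB -> MISS, insert
vaddr=283: (2,1) not in TLB -> MISS, insert

Answer: MISS MISS HIT MISS MISS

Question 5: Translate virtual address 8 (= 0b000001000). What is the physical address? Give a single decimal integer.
Answer: 1368

Derivation:
vaddr = 8 = 0b000001000
Split: l1_idx=0, l2_idx=0, offset=8
L1[0] = 2
L2[2][0] = 85
paddr = 85 * 16 + 8 = 1368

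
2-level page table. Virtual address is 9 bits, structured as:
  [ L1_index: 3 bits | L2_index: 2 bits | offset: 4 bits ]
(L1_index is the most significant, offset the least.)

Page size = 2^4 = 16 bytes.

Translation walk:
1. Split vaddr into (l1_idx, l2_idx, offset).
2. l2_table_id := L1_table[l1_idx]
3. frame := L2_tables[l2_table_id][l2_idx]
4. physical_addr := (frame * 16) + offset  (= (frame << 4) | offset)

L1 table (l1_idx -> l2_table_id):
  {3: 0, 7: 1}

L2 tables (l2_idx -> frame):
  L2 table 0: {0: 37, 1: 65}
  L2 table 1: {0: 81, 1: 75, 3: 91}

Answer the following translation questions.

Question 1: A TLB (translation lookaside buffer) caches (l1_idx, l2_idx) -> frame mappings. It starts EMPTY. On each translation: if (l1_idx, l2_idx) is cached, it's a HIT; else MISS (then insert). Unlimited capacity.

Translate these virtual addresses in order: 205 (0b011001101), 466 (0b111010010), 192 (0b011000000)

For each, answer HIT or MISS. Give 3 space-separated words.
Answer: MISS MISS HIT

Derivation:
vaddr=205: (3,0) not in TLB -> MISS, insert
vaddr=466: (7,1) not in TLB -> MISS, insert
vaddr=192: (3,0) in TLB -> HIT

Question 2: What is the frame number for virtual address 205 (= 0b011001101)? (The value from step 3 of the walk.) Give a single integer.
Answer: 37

Derivation:
vaddr = 205: l1_idx=3, l2_idx=0
L1[3] = 0; L2[0][0] = 37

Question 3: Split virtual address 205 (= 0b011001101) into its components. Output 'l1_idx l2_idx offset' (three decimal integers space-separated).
vaddr = 205 = 0b011001101
  top 3 bits -> l1_idx = 3
  next 2 bits -> l2_idx = 0
  bottom 4 bits -> offset = 13

Answer: 3 0 13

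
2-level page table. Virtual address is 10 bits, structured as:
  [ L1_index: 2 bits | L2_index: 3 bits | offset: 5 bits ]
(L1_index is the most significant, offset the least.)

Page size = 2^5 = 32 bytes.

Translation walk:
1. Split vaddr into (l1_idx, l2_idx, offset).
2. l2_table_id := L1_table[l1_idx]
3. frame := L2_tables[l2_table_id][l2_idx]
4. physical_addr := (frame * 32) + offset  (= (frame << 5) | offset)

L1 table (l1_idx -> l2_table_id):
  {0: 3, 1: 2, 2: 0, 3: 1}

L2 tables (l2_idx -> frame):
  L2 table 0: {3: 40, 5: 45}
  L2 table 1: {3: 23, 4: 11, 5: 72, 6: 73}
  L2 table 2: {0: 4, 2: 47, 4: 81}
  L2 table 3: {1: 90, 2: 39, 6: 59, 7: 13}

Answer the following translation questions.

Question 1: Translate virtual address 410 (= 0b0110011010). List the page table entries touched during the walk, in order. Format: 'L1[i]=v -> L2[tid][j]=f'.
Answer: L1[1]=2 -> L2[2][4]=81

Derivation:
vaddr = 410 = 0b0110011010
Split: l1_idx=1, l2_idx=4, offset=26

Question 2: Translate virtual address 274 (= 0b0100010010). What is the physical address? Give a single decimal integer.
Answer: 146

Derivation:
vaddr = 274 = 0b0100010010
Split: l1_idx=1, l2_idx=0, offset=18
L1[1] = 2
L2[2][0] = 4
paddr = 4 * 32 + 18 = 146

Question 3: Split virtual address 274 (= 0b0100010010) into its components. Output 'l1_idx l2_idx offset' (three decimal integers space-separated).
vaddr = 274 = 0b0100010010
  top 2 bits -> l1_idx = 1
  next 3 bits -> l2_idx = 0
  bottom 5 bits -> offset = 18

Answer: 1 0 18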